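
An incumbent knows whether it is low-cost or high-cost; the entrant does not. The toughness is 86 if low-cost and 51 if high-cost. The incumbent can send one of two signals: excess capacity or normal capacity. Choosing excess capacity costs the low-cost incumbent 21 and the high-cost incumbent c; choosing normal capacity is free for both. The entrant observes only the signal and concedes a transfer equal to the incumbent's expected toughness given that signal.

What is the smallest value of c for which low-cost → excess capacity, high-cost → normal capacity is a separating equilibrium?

35

Under separation: excess capacity → low-cost (pays 86); normal capacity → high-cost (pays 51).
Low-cost: 86 − 21 = 65 ≥ 51 − 0 = 51. Holds regardless of c. ✓
High-cost: 51 − 0 ≥ 86 − c, so c ≥ 86 − 51 = 35.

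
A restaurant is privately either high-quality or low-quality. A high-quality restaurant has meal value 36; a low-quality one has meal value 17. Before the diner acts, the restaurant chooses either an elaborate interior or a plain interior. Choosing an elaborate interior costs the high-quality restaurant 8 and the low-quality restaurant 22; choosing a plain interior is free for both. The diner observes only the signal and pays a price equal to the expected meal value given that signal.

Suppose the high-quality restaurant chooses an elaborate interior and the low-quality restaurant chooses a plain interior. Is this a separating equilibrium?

Yes

If types separate, elaborate interior earns payment 36 and plain interior earns 17.
High-quality: elaborate interior gives 36 − 8 = 28; plain interior gives 17 − 0 = 17. No deviation. ✓
Low-quality: plain interior gives 17 − 0 = 17; elaborate interior gives 36 − 22 = 14. No deviation. ✓
Neither type gains from mimicking the other.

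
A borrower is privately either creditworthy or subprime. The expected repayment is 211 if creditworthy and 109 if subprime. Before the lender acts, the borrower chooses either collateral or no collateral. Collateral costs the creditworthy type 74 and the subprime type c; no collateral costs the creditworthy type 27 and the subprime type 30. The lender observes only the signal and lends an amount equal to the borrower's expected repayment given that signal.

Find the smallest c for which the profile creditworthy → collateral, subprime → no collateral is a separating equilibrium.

Under separation: collateral → creditworthy (pays 211); no collateral → subprime (pays 109).
Creditworthy: 211 − 74 = 137 ≥ 109 − 27 = 82. Holds regardless of c. ✓
Subprime: 109 − 30 ≥ 211 − c, so c ≥ 211 − 79 = 132.

132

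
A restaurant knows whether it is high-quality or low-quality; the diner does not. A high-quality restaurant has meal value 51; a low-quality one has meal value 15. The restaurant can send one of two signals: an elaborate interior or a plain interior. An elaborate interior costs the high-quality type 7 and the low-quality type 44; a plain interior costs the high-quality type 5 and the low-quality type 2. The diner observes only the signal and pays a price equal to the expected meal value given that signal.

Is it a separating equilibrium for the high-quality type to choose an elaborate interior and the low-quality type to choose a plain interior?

Yes

If types separate, elaborate interior earns payment 51 and plain interior earns 15.
High-quality: elaborate interior gives 51 − 7 = 44; plain interior gives 15 − 5 = 10. No deviation. ✓
Low-quality: plain interior gives 15 − 2 = 13; elaborate interior gives 51 − 44 = 7. No deviation. ✓
Both incentive constraints hold.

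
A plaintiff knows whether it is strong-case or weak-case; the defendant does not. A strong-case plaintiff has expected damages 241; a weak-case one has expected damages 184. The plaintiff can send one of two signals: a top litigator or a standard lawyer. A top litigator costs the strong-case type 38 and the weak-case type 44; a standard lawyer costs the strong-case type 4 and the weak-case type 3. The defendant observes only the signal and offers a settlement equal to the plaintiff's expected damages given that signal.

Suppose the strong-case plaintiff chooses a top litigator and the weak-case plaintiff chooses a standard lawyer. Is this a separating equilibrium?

If types separate, top litigator earns payment 241 and standard lawyer earns 184.
Strong-case: top litigator gives 241 − 38 = 203; standard lawyer gives 184 − 4 = 180. No deviation. ✓
Weak-case: standard lawyer gives 184 − 3 = 181; top litigator gives 241 − 44 = 197. Would deviate. ✗

No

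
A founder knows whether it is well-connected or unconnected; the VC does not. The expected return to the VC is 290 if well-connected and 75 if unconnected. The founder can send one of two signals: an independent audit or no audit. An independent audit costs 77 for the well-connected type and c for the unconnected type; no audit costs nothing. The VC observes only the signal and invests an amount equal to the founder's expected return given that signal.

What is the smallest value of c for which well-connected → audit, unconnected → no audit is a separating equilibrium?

215

Under separation: audit → well-connected (pays 290); no audit → unconnected (pays 75).
Well-connected: 290 − 77 = 213 ≥ 75 − 0 = 75. Holds regardless of c. ✓
Unconnected: 75 − 0 ≥ 290 − c, so c ≥ 290 − 75 = 215.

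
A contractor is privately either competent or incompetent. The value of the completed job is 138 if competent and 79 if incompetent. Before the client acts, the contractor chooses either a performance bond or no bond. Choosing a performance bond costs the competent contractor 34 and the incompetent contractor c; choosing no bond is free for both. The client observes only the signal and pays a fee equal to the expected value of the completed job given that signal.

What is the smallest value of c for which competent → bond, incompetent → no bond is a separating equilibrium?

59

Under separation: bond → competent (pays 138); no bond → incompetent (pays 79).
Competent: 138 − 34 = 104 ≥ 79 − 0 = 79. Holds regardless of c. ✓
Incompetent: 79 − 0 ≥ 138 − c, so c ≥ 138 − 79 = 59.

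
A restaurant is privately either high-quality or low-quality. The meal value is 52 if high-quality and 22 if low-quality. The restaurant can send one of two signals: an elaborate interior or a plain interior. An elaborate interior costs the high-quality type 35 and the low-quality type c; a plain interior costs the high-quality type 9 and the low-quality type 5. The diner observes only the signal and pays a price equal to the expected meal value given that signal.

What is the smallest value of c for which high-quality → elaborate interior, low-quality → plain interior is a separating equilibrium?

Under separation: elaborate interior → high-quality (pays 52); plain interior → low-quality (pays 22).
High-quality: 52 − 35 = 17 ≥ 22 − 9 = 13. Holds regardless of c. ✓
Low-quality: 22 − 5 ≥ 52 − c, so c ≥ 52 − 17 = 35.

35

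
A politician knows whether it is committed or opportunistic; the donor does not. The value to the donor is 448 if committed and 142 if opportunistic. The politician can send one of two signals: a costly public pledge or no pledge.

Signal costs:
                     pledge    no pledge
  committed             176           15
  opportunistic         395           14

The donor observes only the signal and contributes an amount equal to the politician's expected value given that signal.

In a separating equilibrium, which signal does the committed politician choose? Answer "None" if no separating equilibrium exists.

Try committed → pledge, opportunistic → no pledge:
  Under separation the donor infers type exactly: pledge → committed (pays 448), no pledge → opportunistic (pays 142).
  Committed: pledge gives 448 − 176 = 272; no pledge gives 142 − 15 = 127. No deviation. ✓
  Opportunistic: no pledge gives 142 − 14 = 128; pledge gives 448 − 395 = 53. No deviation. ✓
Both hold — the committed type sends pledge.

pledge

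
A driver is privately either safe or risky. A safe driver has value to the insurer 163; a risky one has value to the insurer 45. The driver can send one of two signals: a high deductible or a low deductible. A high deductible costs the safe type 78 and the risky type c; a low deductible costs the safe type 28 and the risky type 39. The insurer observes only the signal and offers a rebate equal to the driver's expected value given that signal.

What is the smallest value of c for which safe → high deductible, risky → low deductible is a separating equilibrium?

Under separation: high deductible → safe (pays 163); low deductible → risky (pays 45).
Safe: 163 − 78 = 85 ≥ 45 − 28 = 17. Holds regardless of c. ✓
Risky: 45 − 39 ≥ 163 − c, so c ≥ 163 − 6 = 157.

157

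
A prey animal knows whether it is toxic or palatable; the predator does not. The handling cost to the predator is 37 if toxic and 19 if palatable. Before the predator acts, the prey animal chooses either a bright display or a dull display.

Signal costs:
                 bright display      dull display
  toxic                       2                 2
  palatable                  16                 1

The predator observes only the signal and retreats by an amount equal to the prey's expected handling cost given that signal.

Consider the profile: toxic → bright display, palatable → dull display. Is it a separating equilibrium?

Under separation the predator infers type exactly: bright display → toxic (pays 37), dull display → palatable (pays 19).
Toxic: bright display gives 37 − 2 = 35; dull display gives 19 − 2 = 17. No deviation. ✓
Palatable: dull display gives 19 − 1 = 18; bright display gives 37 − 16 = 21. Would deviate. ✗

No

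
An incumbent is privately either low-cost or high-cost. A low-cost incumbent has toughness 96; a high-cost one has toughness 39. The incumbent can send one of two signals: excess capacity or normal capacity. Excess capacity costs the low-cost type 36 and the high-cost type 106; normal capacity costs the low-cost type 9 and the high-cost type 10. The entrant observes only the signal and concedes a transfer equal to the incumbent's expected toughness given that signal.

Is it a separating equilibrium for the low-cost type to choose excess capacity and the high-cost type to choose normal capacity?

If types separate, excess capacity earns payment 96 and normal capacity earns 39.
Low-cost: excess capacity gives 96 − 36 = 60; normal capacity gives 39 − 9 = 30. No deviation. ✓
High-cost: normal capacity gives 39 − 10 = 29; excess capacity gives 96 − 106 = -10. No deviation. ✓
Neither type gains from mimicking the other.

Yes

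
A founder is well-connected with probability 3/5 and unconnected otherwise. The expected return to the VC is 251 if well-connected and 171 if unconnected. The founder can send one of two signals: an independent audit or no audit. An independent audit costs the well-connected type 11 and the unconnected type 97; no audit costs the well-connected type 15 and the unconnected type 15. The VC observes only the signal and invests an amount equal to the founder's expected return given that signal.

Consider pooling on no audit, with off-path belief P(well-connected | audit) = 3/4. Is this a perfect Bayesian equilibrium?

At the pooled signal (no audit) the VC holds the prior 3/5 and pays 3/5·251 + 2/5·171 = 219. Off-path (audit) belief 3/4 gives 3/4·251 + 1/4·171 = 231.
Well-connected: no audit gives 219 − 15 = 204; audit gives 231 − 11 = 220. Deviates. ✗
Unconnected: no audit gives 219 − 15 = 204; audit gives 231 − 97 = 134. Stays. ✓

No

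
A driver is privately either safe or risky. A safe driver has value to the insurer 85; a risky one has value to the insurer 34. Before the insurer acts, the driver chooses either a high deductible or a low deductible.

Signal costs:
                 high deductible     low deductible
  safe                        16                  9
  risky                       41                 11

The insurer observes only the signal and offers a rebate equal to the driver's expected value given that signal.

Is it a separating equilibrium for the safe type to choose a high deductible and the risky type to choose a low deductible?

If types separate, high deductible earns payment 85 and low deductible earns 34.
Safe: high deductible gives 85 − 16 = 69; low deductible gives 34 − 9 = 25. No deviation. ✓
Risky: low deductible gives 34 − 11 = 23; high deductible gives 85 − 41 = 44. Would deviate. ✗

No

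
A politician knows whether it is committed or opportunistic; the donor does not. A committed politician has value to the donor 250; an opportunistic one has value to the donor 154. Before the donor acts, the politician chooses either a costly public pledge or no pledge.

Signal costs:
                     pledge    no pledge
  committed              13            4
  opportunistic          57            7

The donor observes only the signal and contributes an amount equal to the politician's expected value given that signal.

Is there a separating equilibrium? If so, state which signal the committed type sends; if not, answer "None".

None

Try committed → pledge, opportunistic → no pledge:
  If types separate, pledge earns payment 250 and no pledge earns 154.
  Committed: pledge gives 250 − 13 = 237; no pledge gives 154 − 4 = 150. No deviation. ✓
  Opportunistic: no pledge gives 154 − 7 = 147; pledge gives 250 − 57 = 193. Would deviate. ✗
Try committed → no pledge, opportunistic → pledge:
  If types separate, no pledge earns payment 250 and pledge earns 154.
  Committed: no pledge gives 250 − 4 = 246; pledge gives 154 − 13 = 141. No deviation. ✓
  Opportunistic: pledge gives 154 − 57 = 97; no pledge gives 250 − 7 = 243. Would deviate. ✗
Neither assignment is incentive-compatible.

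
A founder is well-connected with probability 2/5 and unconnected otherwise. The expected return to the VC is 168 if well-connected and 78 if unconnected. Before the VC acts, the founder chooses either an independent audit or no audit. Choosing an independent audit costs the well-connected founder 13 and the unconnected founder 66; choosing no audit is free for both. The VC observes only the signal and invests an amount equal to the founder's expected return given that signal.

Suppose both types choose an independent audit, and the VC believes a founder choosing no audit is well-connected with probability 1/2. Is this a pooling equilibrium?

No

At the pooled signal (audit) the VC holds the prior 2/5 and pays 2/5·168 + 3/5·78 = 114. Off-path (no audit) belief 1/2 gives 1/2·168 + 1/2·78 = 123.
Well-connected: audit gives 114 − 13 = 101; no audit gives 123 − 0 = 123. Deviates. ✗
Unconnected: audit gives 114 − 66 = 48; no audit gives 123 − 0 = 123. Deviates. ✗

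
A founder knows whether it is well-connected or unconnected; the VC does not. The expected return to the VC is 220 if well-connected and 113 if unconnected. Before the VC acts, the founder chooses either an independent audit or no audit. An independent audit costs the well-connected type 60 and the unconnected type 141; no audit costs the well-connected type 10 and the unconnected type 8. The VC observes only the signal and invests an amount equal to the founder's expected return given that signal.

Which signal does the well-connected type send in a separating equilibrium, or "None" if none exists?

Try well-connected → audit, unconnected → no audit:
  Under separation the VC infers type exactly: audit → well-connected (pays 220), no audit → unconnected (pays 113).
  Well-connected: audit gives 220 − 60 = 160; no audit gives 113 − 10 = 103. No deviation. ✓
  Unconnected: no audit gives 113 − 8 = 105; audit gives 220 − 141 = 79. No deviation. ✓
Both hold — the well-connected type sends audit.

audit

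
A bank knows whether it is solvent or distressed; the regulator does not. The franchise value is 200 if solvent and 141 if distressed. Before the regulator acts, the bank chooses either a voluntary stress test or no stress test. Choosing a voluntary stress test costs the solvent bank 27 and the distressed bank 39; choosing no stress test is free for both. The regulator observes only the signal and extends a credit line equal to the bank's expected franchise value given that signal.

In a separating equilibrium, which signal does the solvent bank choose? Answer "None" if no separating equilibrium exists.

Try solvent → stress test, distressed → no stress test:
  Under separation the regulator infers type exactly: stress test → solvent (pays 200), no stress test → distressed (pays 141).
  Solvent: stress test gives 200 − 27 = 173; no stress test gives 141 − 0 = 141. No deviation. ✓
  Distressed: no stress test gives 141 − 0 = 141; stress test gives 200 − 39 = 161. Would deviate. ✗
Try solvent → no stress test, distressed → stress test:
  Under separation the regulator infers type exactly: no stress test → solvent (pays 200), stress test → distressed (pays 141).
  Solvent: no stress test gives 200 − 0 = 200; stress test gives 141 − 27 = 114. No deviation. ✓
  Distressed: stress test gives 141 − 39 = 102; no stress test gives 200 − 0 = 200. Would deviate. ✗
Neither assignment is incentive-compatible.

None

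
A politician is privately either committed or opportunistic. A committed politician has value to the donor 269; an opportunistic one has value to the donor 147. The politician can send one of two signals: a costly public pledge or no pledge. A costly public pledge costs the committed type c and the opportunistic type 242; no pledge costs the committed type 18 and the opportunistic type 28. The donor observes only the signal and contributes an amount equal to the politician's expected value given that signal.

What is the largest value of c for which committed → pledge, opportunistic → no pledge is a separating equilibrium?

Under separation: pledge → committed (pays 269); no pledge → opportunistic (pays 147).
Opportunistic: 147 − 28 = 119 ≥ 269 − 242 = 27. Holds regardless of c. ✓
Committed: 269 − c ≥ 147 − 18, so c ≤ 269 − 129 = 140.

140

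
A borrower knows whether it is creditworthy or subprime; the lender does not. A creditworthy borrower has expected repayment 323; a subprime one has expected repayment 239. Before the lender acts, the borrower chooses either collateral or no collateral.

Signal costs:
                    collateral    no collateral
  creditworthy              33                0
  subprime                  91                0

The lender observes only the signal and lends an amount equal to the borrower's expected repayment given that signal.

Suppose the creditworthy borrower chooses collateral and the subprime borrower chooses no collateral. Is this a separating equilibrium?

Under separation the lender infers type exactly: collateral → creditworthy (pays 323), no collateral → subprime (pays 239).
Creditworthy: collateral gives 323 − 33 = 290; no collateral gives 239 − 0 = 239. No deviation. ✓
Subprime: no collateral gives 239 − 0 = 239; collateral gives 323 − 91 = 232. No deviation. ✓
Neither type gains from mimicking the other.

Yes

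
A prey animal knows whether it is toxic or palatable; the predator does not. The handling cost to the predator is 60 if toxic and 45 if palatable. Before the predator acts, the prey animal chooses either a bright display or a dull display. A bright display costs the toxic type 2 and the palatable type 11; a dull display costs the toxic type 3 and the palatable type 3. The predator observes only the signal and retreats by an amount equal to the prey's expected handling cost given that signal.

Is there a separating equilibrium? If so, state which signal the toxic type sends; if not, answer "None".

Try toxic → bright display, palatable → dull display:
  If types separate, bright display earns payment 60 and dull display earns 45.
  Toxic: bright display gives 60 − 2 = 58; dull display gives 45 − 3 = 42. No deviation. ✓
  Palatable: dull display gives 45 − 3 = 42; bright display gives 60 − 11 = 49. Would deviate. ✗
Try toxic → dull display, palatable → bright display:
  If types separate, dull display earns payment 60 and bright display earns 45.
  Toxic: dull display gives 60 − 3 = 57; bright display gives 45 − 2 = 43. No deviation. ✓
  Palatable: bright display gives 45 − 11 = 34; dull display gives 60 − 3 = 57. Would deviate. ✗
Neither assignment is incentive-compatible.

None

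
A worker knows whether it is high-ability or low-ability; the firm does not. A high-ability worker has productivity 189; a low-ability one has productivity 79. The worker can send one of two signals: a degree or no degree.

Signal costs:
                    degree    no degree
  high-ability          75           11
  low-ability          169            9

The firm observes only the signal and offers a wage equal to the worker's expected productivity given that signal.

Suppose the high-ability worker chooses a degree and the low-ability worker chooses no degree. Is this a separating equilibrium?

Under separation the firm infers type exactly: degree → high-ability (pays 189), no degree → low-ability (pays 79).
High-ability: degree gives 189 − 75 = 114; no degree gives 79 − 11 = 68. No deviation. ✓
Low-ability: no degree gives 79 − 9 = 70; degree gives 189 − 169 = 20. No deviation. ✓
Both incentive constraints hold.

Yes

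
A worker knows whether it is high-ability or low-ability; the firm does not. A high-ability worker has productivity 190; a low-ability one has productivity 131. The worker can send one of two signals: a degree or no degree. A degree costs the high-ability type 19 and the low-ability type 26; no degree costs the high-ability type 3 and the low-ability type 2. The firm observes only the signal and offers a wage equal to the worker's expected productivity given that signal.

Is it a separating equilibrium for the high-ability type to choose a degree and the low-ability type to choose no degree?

Under separation the firm infers type exactly: degree → high-ability (pays 190), no degree → low-ability (pays 131).
High-ability: degree gives 190 − 19 = 171; no degree gives 131 − 3 = 128. No deviation. ✓
Low-ability: no degree gives 131 − 2 = 129; degree gives 190 − 26 = 164. Would deviate. ✗

No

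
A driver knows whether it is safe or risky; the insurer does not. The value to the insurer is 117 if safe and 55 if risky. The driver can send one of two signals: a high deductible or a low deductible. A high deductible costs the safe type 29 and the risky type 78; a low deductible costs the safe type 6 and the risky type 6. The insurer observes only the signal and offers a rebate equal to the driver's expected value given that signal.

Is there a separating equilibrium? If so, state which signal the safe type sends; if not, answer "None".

high deductible

Try safe → high deductible, risky → low deductible:
  Under separation the insurer infers type exactly: high deductible → safe (pays 117), low deductible → risky (pays 55).
  Safe: high deductible gives 117 − 29 = 88; low deductible gives 55 − 6 = 49. No deviation. ✓
  Risky: low deductible gives 55 − 6 = 49; high deductible gives 117 − 78 = 39. No deviation. ✓
Both hold — the safe type sends high deductible.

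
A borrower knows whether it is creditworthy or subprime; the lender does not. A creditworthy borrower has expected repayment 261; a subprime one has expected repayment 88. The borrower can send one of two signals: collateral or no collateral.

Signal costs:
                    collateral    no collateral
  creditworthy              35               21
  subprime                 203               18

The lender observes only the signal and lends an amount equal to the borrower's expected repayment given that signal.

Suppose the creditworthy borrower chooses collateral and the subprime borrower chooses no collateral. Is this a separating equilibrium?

Yes

Under separation the lender infers type exactly: collateral → creditworthy (pays 261), no collateral → subprime (pays 88).
Creditworthy: collateral gives 261 − 35 = 226; no collateral gives 88 − 21 = 67. No deviation. ✓
Subprime: no collateral gives 88 − 18 = 70; collateral gives 261 − 203 = 58. No deviation. ✓
Neither type gains from mimicking the other.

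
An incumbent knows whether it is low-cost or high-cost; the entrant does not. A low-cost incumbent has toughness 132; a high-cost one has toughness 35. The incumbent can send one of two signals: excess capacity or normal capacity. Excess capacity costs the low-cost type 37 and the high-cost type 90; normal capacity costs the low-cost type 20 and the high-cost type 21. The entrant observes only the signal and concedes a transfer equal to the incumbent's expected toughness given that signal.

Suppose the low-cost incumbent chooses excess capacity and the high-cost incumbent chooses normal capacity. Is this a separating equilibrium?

No

Under separation the entrant infers type exactly: excess capacity → low-cost (pays 132), normal capacity → high-cost (pays 35).
Low-cost: excess capacity gives 132 − 37 = 95; normal capacity gives 35 − 20 = 15. No deviation. ✓
High-cost: normal capacity gives 35 − 21 = 14; excess capacity gives 132 − 90 = 42. Would deviate. ✗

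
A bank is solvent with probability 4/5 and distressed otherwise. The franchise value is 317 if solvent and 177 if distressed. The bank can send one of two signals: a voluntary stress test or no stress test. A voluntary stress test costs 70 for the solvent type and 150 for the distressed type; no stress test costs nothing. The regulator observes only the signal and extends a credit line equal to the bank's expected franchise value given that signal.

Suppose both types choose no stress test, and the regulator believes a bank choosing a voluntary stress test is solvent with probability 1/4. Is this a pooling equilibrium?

Yes

On the equilibrium path (no stress test) the regulator holds the prior 4/5 and pays 4/5·317 + 1/5·177 = 289. Off-path (stress test) belief 1/4 gives 1/4·317 + 3/4·177 = 212.
Solvent: no stress test gives 289 − 0 = 289; stress test gives 212 − 70 = 142. Stays. ✓
Distressed: no stress test gives 289 − 0 = 289; stress test gives 212 − 150 = 62. Stays. ✓
Beliefs are Bayes-consistent on-path and both types best-respond.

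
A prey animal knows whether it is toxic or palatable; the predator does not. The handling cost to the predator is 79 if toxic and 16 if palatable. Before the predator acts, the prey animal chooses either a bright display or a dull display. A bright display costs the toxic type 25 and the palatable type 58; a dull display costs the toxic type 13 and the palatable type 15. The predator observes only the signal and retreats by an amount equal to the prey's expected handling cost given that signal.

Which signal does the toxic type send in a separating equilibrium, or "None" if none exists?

Try toxic → bright display, palatable → dull display:
  Under separation the predator infers type exactly: bright display → toxic (pays 79), dull display → palatable (pays 16).
  Toxic: bright display gives 79 − 25 = 54; dull display gives 16 − 13 = 3. No deviation. ✓
  Palatable: dull display gives 16 − 15 = 1; bright display gives 79 − 58 = 21. Would deviate. ✗
Try toxic → dull display, palatable → bright display:
  Under separation the predator infers type exactly: dull display → toxic (pays 79), bright display → palatable (pays 16).
  Toxic: dull display gives 79 − 13 = 66; bright display gives 16 − 25 = -9. No deviation. ✓
  Palatable: bright display gives 16 − 58 = -42; dull display gives 79 − 15 = 64. Would deviate. ✗
Neither assignment is incentive-compatible.

None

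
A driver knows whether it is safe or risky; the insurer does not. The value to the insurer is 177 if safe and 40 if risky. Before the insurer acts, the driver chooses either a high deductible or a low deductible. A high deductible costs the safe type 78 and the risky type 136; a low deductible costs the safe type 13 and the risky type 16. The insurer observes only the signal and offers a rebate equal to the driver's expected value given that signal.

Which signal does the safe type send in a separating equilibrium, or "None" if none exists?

Try safe → high deductible, risky → low deductible:
  Under separation the insurer infers type exactly: high deductible → safe (pays 177), low deductible → risky (pays 40).
  Safe: high deductible gives 177 − 78 = 99; low deductible gives 40 − 13 = 27. No deviation. ✓
  Risky: low deductible gives 40 − 16 = 24; high deductible gives 177 − 136 = 41. Would deviate. ✗
Try safe → low deductible, risky → high deductible:
  Under separation the insurer infers type exactly: low deductible → safe (pays 177), high deductible → risky (pays 40).
  Safe: low deductible gives 177 − 13 = 164; high deductible gives 40 − 78 = -38. No deviation. ✓
  Risky: high deductible gives 40 − 136 = -96; low deductible gives 177 − 16 = 161. Would deviate. ✗
Neither assignment is incentive-compatible.

None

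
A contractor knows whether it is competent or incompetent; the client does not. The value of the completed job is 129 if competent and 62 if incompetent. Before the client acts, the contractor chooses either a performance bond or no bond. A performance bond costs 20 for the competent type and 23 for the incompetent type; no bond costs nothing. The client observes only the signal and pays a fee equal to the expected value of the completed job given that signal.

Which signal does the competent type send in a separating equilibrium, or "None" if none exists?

Try competent → bond, incompetent → no bond:
  Under separation the client infers type exactly: bond → competent (pays 129), no bond → incompetent (pays 62).
  Competent: bond gives 129 − 20 = 109; no bond gives 62 − 0 = 62. No deviation. ✓
  Incompetent: no bond gives 62 − 0 = 62; bond gives 129 − 23 = 106. Would deviate. ✗
Try competent → no bond, incompetent → bond:
  Under separation the client infers type exactly: no bond → competent (pays 129), bond → incompetent (pays 62).
  Competent: no bond gives 129 − 0 = 129; bond gives 62 − 20 = 42. No deviation. ✓
  Incompetent: bond gives 62 − 23 = 39; no bond gives 129 − 0 = 129. Would deviate. ✗
Neither assignment is incentive-compatible.

None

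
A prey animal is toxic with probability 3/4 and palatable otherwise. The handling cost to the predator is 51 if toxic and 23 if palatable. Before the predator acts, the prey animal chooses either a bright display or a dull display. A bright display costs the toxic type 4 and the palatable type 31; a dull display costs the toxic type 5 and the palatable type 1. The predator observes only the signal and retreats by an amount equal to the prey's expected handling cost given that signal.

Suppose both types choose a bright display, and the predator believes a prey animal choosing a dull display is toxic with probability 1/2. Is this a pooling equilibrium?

No

On the equilibrium path (bright display) the predator holds the prior 3/4 and pays 3/4·51 + 1/4·23 = 44. Off-path (dull display) belief 1/2 gives 1/2·51 + 1/2·23 = 37.
Toxic: bright display gives 44 − 4 = 40; dull display gives 37 − 5 = 32. Stays. ✓
Palatable: bright display gives 44 − 31 = 13; dull display gives 37 − 1 = 36. Deviates. ✗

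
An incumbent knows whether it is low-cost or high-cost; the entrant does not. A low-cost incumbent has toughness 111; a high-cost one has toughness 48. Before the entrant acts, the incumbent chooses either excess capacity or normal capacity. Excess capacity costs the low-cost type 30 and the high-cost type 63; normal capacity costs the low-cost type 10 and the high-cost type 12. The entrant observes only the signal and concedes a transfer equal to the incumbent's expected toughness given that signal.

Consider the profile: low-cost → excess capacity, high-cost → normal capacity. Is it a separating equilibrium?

If types separate, excess capacity earns payment 111 and normal capacity earns 48.
Low-cost: excess capacity gives 111 − 30 = 81; normal capacity gives 48 − 10 = 38. No deviation. ✓
High-cost: normal capacity gives 48 − 12 = 36; excess capacity gives 111 − 63 = 48. Would deviate. ✗

No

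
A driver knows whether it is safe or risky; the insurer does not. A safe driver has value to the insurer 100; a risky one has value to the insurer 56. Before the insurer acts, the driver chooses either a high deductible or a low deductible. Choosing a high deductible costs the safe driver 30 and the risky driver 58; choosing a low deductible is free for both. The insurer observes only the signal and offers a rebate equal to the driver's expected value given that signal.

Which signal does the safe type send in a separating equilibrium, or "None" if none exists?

high deductible

Try safe → high deductible, risky → low deductible:
  If types separate, high deductible earns payment 100 and low deductible earns 56.
  Safe: high deductible gives 100 − 30 = 70; low deductible gives 56 − 0 = 56. No deviation. ✓
  Risky: low deductible gives 56 − 0 = 56; high deductible gives 100 − 58 = 42. No deviation. ✓
Both hold — the safe type sends high deductible.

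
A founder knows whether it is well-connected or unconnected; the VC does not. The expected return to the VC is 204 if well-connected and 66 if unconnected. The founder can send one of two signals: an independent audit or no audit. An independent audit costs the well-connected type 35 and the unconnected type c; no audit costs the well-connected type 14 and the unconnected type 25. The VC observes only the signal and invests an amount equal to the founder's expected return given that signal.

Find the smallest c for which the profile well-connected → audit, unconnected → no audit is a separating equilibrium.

163

Under separation: audit → well-connected (pays 204); no audit → unconnected (pays 66).
Well-connected: 204 − 35 = 169 ≥ 66 − 14 = 52. Holds regardless of c. ✓
Unconnected: 66 − 25 ≥ 204 − c, so c ≥ 204 − 41 = 163.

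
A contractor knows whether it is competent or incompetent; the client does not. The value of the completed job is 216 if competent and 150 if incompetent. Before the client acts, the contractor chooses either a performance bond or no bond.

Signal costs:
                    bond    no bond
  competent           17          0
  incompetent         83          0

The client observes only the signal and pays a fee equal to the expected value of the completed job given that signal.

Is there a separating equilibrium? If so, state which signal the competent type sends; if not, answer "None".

Try competent → bond, incompetent → no bond:
  If types separate, bond earns payment 216 and no bond earns 150.
  Competent: bond gives 216 − 17 = 199; no bond gives 150 − 0 = 150. No deviation. ✓
  Incompetent: no bond gives 150 − 0 = 150; bond gives 216 − 83 = 133. No deviation. ✓
Both hold — the competent type sends bond.

bond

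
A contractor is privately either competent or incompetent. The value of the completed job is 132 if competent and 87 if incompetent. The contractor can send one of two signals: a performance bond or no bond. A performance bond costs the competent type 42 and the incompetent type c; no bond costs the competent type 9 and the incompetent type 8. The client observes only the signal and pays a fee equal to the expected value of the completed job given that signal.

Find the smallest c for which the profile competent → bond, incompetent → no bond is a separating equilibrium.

Under separation: bond → competent (pays 132); no bond → incompetent (pays 87).
Competent: 132 − 42 = 90 ≥ 87 − 9 = 78. Holds regardless of c. ✓
Incompetent: 87 − 8 ≥ 132 − c, so c ≥ 132 − 79 = 53.

53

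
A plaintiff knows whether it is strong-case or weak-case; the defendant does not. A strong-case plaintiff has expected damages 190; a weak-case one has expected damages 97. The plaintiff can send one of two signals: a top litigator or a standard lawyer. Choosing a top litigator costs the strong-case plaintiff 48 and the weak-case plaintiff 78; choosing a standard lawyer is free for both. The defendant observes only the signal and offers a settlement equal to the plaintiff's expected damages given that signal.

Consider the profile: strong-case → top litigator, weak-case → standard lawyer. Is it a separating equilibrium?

No

If types separate, top litigator earns payment 190 and standard lawyer earns 97.
Strong-case: top litigator gives 190 − 48 = 142; standard lawyer gives 97 − 0 = 97. No deviation. ✓
Weak-case: standard lawyer gives 97 − 0 = 97; top litigator gives 190 − 78 = 112. Would deviate. ✗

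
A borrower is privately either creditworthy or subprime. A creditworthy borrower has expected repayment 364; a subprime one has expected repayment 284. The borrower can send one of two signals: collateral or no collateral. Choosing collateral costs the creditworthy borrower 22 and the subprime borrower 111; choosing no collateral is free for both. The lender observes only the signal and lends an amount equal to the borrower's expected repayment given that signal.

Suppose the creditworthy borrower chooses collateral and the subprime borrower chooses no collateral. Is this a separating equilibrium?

Yes

If types separate, collateral earns payment 364 and no collateral earns 284.
Creditworthy: collateral gives 364 − 22 = 342; no collateral gives 284 − 0 = 284. No deviation. ✓
Subprime: no collateral gives 284 − 0 = 284; collateral gives 364 − 111 = 253. No deviation. ✓
Neither type gains from mimicking the other.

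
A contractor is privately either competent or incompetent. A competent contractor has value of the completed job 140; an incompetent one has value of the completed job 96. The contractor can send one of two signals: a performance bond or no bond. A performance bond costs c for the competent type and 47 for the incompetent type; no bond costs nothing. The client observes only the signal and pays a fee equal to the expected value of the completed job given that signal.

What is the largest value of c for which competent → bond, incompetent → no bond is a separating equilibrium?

44

Under separation: bond → competent (pays 140); no bond → incompetent (pays 96).
Incompetent: 96 − 0 = 96 ≥ 140 − 47 = 93. Holds regardless of c. ✓
Competent: 140 − c ≥ 96 − 0, so c ≤ 140 − 96 = 44.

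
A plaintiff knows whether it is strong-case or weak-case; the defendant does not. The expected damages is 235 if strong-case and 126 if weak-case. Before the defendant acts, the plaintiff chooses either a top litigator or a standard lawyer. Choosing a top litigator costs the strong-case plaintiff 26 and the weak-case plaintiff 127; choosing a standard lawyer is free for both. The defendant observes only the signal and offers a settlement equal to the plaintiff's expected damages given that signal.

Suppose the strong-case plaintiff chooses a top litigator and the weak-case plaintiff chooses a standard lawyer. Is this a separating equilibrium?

Yes

Under separation the defendant infers type exactly: top litigator → strong-case (pays 235), standard lawyer → weak-case (pays 126).
Strong-case: top litigator gives 235 − 26 = 209; standard lawyer gives 126 − 0 = 126. No deviation. ✓
Weak-case: standard lawyer gives 126 − 0 = 126; top litigator gives 235 − 127 = 108. No deviation. ✓
Both incentive constraints hold.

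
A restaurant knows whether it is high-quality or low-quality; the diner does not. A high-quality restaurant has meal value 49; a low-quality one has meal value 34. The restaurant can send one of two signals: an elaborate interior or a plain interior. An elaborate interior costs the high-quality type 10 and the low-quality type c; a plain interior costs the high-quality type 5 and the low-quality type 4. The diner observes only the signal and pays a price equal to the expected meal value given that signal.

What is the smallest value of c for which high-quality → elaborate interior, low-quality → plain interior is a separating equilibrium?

19

Under separation: elaborate interior → high-quality (pays 49); plain interior → low-quality (pays 34).
High-quality: 49 − 10 = 39 ≥ 34 − 5 = 29. Holds regardless of c. ✓
Low-quality: 34 − 4 ≥ 49 − c, so c ≥ 49 − 30 = 19.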